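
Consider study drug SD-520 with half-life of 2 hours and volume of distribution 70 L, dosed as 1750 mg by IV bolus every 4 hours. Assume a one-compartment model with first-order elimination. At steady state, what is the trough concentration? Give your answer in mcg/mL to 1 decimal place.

The dosing interval is 2 half-lives, so f = 2^(−2) = 0.25.
Accumulation ratio R = 1/(1 − f) = 1/0.75 = 4/3.
Single-dose peak C₀ = D/Vd = 1750/70 = 25 mcg/mL.
Steady-state peak Cmax,ss = C₀·R = 25 × 4/3 ≈ 33.333 mcg/mL.
Steady-state trough Cmin,ss = Cmax,ss·f ≈ 33.333 × 0.25 ≈ 8.333 mcg/mL.

8.3 mcg/mL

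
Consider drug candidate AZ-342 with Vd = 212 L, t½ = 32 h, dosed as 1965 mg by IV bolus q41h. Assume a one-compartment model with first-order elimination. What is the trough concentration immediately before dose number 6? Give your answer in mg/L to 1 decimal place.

f = (1/2)^(τ/t½) = (1/2)^(41/32) ≈ 0.4114.
C₀ = D/Vd = 1965/212 ≈ 9.269 mg/L.
Before the 6th dose, 5 doses have been given. Superposition: Cmin = C₀·(f + f² + … + f^5).
≈ 9.269 × (0.4114 + 0.1692 + 0.0696 + 0.0286 + 0.0118) ≈ 9.269 × 0.6906 ≈ 6.401 mg/L.

6.4 mg/L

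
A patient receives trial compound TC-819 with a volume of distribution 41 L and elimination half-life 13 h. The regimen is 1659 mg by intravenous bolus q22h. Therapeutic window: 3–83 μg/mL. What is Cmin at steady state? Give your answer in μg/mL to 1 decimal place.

τ/t½ = 22/13 ≈ 1.6923, so fraction remaining f = (1/2)^(22/13) ≈ 0.3094.
Accumulation ratio R = 1/(1 − f) ≈ 1/0.6906 ≈ 1.4480.
Single-dose peak C₀ = D/Vd = 1659/41 ≈ 40.463 μg/mL.
Steady-state peak Cmax,ss = C₀·R ≈ 40.463 × 1.4480 ≈ 58.590 μg/mL.
One interval later, Cmin,ss = Cmax,ss·e^(−kτ) ≈ 58.590 × 0.3094 ≈ 18.128 μg/mL.
Trough 18.1 μg/mL vs MEC 3 μg/mL: adequate.

18.1 μg/mL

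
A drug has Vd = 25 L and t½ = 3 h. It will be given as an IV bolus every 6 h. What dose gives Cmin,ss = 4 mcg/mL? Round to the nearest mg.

300 mg

τ/t½ = 6/3 ≈ 2, so f = (1/2)^(6/3) ≈ 0.250000.
Cmin,ss = (D/Vd)·f/(1−f), so D = Cmin,ss·Vd·(1−f)/f.
D = 4 × 25 × (1−f)/f ≈ 4 × 25 × 3.00000 ≈ 300.00 mg.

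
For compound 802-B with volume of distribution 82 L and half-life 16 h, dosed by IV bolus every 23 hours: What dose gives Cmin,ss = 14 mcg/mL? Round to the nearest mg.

1961 mg

τ/t½ = 23/16 ≈ 1.4375, so f = (1/2)^(23/16) ≈ 0.369207.
Cmin,ss = (D/Vd)·f/(1−f), so D = Cmin,ss·Vd·(1−f)/f.
D = 14 × 82 × (1−f)/f ≈ 14 × 82 × 1.70851 ≈ 1961.37 mg.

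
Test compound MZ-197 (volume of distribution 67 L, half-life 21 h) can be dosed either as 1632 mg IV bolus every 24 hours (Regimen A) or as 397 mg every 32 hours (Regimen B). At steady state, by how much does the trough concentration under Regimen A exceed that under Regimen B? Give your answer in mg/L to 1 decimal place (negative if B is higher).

Regimen A: f = (1/2)^(24/21) ≈ 0.4529; Cmin,ss = (1632/67)·f/(1−f) ≈ 20.164 mg/L.
Regimen B: f = (1/2)^(32/21) ≈ 0.3478; Cmin,ss = (397/67)·f/(1−f) ≈ 3.160 mg/L.
Difference ≈ 20.164 − 3.160 ≈ 17.004 mg/L.

17.0 mg/L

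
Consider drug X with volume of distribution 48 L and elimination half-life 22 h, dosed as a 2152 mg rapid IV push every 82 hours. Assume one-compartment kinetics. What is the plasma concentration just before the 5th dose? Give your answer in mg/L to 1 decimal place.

3.7 mg/L

f = (1/2)^(τ/t½) = (1/2)^(82/22) ≈ 0.0755.
C₀ = D/Vd = 2152/48 ≈ 44.833 mg/L.
Before the 5th dose, 4 doses have been given. Superposition: Cmin = C₀·(f + f² + … + f^4).
≈ 44.833 × (0.0755 + 0.0057 + 0.0004 + 0.0000) ≈ 44.833 × 0.0816 ≈ 3.658 mg/L.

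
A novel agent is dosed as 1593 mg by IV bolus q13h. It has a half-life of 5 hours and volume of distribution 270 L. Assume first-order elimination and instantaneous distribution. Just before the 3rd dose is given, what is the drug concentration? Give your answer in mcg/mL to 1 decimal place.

f = (1/2)^(τ/t½) = (1/2)^(13/5) ≈ 0.1649.
C₀ = D/Vd = 1593/270 ≈ 5.900 mcg/mL.
Before the 3rd dose, 2 doses have been given. Superposition: Cmin = C₀·(f + f²).
≈ 5.900 × (0.1649 + 0.0272) ≈ 5.900 × 0.1921 ≈ 1.133 mcg/mL.

1.1 mcg/mL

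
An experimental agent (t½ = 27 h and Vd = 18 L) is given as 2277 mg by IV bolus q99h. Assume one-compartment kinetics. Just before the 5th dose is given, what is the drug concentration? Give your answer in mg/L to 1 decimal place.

10.8 mg/L

f = (1/2)^(τ/t½) = (1/2)^(99/27) ≈ 0.0787.
C₀ = D/Vd = 2277/18 ≈ 126.500 mg/L.
Before the 5th dose, 4 doses have been given. Superposition: Cmin = C₀·(f + f² + … + f^4).
≈ 126.500 × (0.0787 + 0.0062 + 0.0005 + 0.0000) ≈ 126.500 × 0.0854 ≈ 10.803 mg/L.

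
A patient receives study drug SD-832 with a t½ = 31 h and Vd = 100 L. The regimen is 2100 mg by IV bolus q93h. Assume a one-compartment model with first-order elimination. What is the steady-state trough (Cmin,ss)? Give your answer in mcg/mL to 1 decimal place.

τ = 93 h = 3 half-lives, so f = (1/2)^3 = 0.125.
At steady state, R = 1/(1 − 0.125) = 8/7.
Single-dose peak C₀ = D/Vd = 2100/100 = 21 mcg/mL.
Steady-state peak Cmax,ss = C₀·R = 21 × 8/7 ≈ 24.000 mcg/mL.
Steady-state trough Cmin,ss = Cmax,ss·f ≈ 24.000 × 0.125 ≈ 3.000 mcg/mL.

3.0 mcg/mL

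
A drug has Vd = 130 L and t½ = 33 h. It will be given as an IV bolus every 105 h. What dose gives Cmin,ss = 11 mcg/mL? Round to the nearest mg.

11547 mg

τ/t½ = 105/33 ≈ 3.1818, so f = (1/2)^(105/33) ≈ 0.110199.
Cmin,ss = (D/Vd)·f/(1−f), so D = Cmin,ss·Vd·(1−f)/f.
D = 11 × 130 × (1−f)/f ≈ 11 × 130 × 8.07449 ≈ 11546.52 mg.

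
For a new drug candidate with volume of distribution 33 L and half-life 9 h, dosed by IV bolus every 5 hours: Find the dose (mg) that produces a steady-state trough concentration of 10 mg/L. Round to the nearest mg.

τ/t½ = 5/9 ≈ 0.55556, so f = (1/2)^(5/9) ≈ 0.680395.
Cmin,ss = (D/Vd)·f/(1−f), so D = Cmin,ss·Vd·(1−f)/f.
D = 10 × 33 × (1−f)/f ≈ 10 × 33 × 0.46973 ≈ 155.01 mg.

155 mg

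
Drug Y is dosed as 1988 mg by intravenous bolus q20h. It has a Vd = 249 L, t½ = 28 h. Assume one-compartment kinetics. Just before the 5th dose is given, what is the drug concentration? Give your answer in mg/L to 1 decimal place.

10.7 mg/L

f = (1/2)^(τ/t½) = (1/2)^(20/28) ≈ 0.6095.
C₀ = D/Vd = 1988/249 ≈ 7.984 mg/L.
Before the 5th dose, 4 doses have been given. Superposition: Cmin = C₀·(f + f² + … + f^4).
≈ 7.984 × (0.6095 + 0.3715 + 0.2264 + 0.1380) ≈ 7.984 × 1.3454 ≈ 10.742 mg/L.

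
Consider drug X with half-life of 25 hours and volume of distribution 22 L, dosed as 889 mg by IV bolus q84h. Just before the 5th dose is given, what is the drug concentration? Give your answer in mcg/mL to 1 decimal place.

f = (1/2)^(τ/t½) = (1/2)^(84/25) ≈ 0.0974.
C₀ = D/Vd = 889/22 ≈ 40.409 mcg/mL.
Before the 5th dose, 4 doses have been given. Superposition: Cmin = C₀·(f + f² + … + f^4).
≈ 40.409 × (0.0974 + 0.0095 + 0.0009 + 0.0001) ≈ 40.409 × 0.1079 ≈ 4.360 mcg/mL.

4.4 mcg/mL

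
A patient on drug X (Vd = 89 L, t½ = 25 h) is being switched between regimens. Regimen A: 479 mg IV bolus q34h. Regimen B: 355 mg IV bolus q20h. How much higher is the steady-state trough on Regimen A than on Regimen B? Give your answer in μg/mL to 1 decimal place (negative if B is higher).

Regimen A: f = (1/2)^(34/25) ≈ 0.3896; Cmin,ss = (479/89)·f/(1−f) ≈ 3.435 μg/mL.
Regimen B: f = (1/2)^(20/25) ≈ 0.5743; Cmin,ss = (355/89)·f/(1−f) ≈ 5.381 μg/mL.
Difference ≈ 3.435 − 5.381 ≈ -1.946 μg/mL.

-1.9 μg/mL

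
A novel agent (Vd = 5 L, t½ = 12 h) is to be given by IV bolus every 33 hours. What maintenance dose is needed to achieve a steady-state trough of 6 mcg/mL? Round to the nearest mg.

τ/t½ = 33/12 ≈ 2.75, so f = (1/2)^(33/12) ≈ 0.148651.
Cmin,ss = (D/Vd)·f/(1−f), so D = Cmin,ss·Vd·(1−f)/f.
D = 6 × 5 × (1−f)/f ≈ 6 × 5 × 5.72717 ≈ 171.82 mg.

172 mg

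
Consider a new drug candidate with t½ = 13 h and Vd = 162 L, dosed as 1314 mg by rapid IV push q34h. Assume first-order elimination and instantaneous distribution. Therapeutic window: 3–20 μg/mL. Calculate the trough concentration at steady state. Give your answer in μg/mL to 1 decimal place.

1.6 μg/mL

k = ln2/t½ = ln2/13 ≈ 0.053319 h⁻¹; fraction remaining f = e^(−kτ) = e^(−0.053319×34) ≈ 0.1632.
At steady state, accumulation factor R = 1/(1 − e^(−kτ)) ≈ 1.1950.
Each bolus raises the concentration by D/Vd = 1314/162 ≈ 8.111 μg/mL.
Cmax,ss = C₀/(1 − f) ≈ 8.111/0.8368 ≈ 9.693 μg/mL.
Steady-state trough Cmin,ss = Cmax,ss·f ≈ 9.693 × 0.1632 ≈ 1.582 μg/mL.
Trough 1.6 μg/mL vs MEC 3 μg/mL: subtherapeutic.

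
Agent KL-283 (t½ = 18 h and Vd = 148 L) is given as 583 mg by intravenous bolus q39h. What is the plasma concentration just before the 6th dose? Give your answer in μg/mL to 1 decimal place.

f = (1/2)^(τ/t½) = (1/2)^(39/18) ≈ 0.2227.
C₀ = D/Vd = 583/148 ≈ 3.939 μg/mL.
Before the 6th dose, 5 doses have been given. Superposition: Cmin = C₀·(f + f² + … + f^5).
≈ 3.939 × (0.2227 + 0.0496 + 0.0110 + 0.0025 + 0.0005) ≈ 3.939 × 0.2863 ≈ 1.128 μg/mL.

1.1 μg/mL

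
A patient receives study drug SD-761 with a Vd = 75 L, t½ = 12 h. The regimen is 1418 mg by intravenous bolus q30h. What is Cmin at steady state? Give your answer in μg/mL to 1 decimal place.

Over one 30-h interval, 30/12 ≈ 2.5 half-lives elapse, leaving f ≈ 0.1768 of each dose.
Accumulation ratio R = 1/(1 − f) ≈ 1/0.8232 ≈ 1.2148.
Each bolus raises the concentration by D/Vd = 1418/75 ≈ 18.907 μg/mL.
Cmax,ss = C₀/(1 − f) ≈ 18.907/0.8232 ≈ 22.968 μg/mL.
Steady-state trough Cmin,ss = Cmax,ss·f ≈ 22.968 × 0.1768 ≈ 4.061 μg/mL.

4.1 μg/mL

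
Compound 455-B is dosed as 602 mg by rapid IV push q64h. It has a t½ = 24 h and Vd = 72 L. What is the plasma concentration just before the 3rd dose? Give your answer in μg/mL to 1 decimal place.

f = (1/2)^(τ/t½) = (1/2)^(64/24) ≈ 0.1575.
C₀ = D/Vd = 602/72 ≈ 8.361 μg/mL.
Before the 3rd dose, 2 doses have been given. Superposition: Cmin = C₀·(f + f²).
≈ 8.361 × (0.1575 + 0.0248) ≈ 8.361 × 0.1823 ≈ 1.524 μg/mL.

1.5 μg/mL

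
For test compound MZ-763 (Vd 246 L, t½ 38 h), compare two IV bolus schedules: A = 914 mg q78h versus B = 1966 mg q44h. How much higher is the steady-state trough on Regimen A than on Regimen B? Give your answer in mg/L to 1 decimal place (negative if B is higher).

-5.3 mg/L

Regimen A: f = (1/2)^(78/38) ≈ 0.2410; Cmin,ss = (914/246)·f/(1−f) ≈ 1.180 mg/L.
Regimen B: f = (1/2)^(44/38) ≈ 0.4482; Cmin,ss = (1966/246)·f/(1−f) ≈ 6.491 mg/L.
Difference ≈ 1.180 − 6.491 ≈ -5.311 mg/L.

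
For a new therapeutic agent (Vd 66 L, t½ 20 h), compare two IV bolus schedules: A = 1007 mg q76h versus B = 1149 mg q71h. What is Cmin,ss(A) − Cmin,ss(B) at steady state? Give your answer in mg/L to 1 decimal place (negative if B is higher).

-0.4 mg/L

Regimen A: f = (1/2)^(76/20) ≈ 0.0718; Cmin,ss = (1007/66)·f/(1−f) ≈ 1.180 mg/L.
Regimen B: f = (1/2)^(71/20) ≈ 0.0854; Cmin,ss = (1149/66)·f/(1−f) ≈ 1.626 mg/L.
Difference ≈ 1.180 − 1.626 ≈ -0.446 mg/L.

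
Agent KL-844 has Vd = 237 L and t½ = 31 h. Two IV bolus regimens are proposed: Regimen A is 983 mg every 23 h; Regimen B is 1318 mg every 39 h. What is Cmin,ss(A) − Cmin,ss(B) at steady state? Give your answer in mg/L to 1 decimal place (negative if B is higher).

Regimen A: f = (1/2)^(23/31) ≈ 0.5979; Cmin,ss = (983/237)·f/(1−f) ≈ 6.167 mg/L.
Regimen B: f = (1/2)^(39/31) ≈ 0.4181; Cmin,ss = (1318/237)·f/(1−f) ≈ 3.996 mg/L.
Difference ≈ 6.167 − 3.996 ≈ 2.171 mg/L.

2.2 mg/L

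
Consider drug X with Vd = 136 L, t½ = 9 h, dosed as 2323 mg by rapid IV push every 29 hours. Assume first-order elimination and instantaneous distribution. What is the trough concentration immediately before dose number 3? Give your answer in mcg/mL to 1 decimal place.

2.0 mcg/mL

f = (1/2)^(τ/t½) = (1/2)^(29/9) ≈ 0.1072.
C₀ = D/Vd = 2323/136 ≈ 17.081 mcg/mL.
Before the 3rd dose, 2 doses have been given. Superposition: Cmin = C₀·(f + f²).
≈ 17.081 × (0.1072 + 0.0115) ≈ 17.081 × 0.1187 ≈ 2.028 mcg/mL.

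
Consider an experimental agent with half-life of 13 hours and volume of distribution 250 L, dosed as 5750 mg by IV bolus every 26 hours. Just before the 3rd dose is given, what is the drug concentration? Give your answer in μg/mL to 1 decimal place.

7.2 μg/mL

f = (1/2)^(τ/t½) = (1/2)^(26/13) ≈ 0.2500.
C₀ = D/Vd = 5750/250 ≈ 23.000 μg/mL.
Before the 3rd dose, 2 doses have been given. Superposition: Cmin = C₀·(f + f²).
≈ 23.000 × (0.2500 + 0.0625) ≈ 23.000 × 0.3125 ≈ 7.188 μg/mL.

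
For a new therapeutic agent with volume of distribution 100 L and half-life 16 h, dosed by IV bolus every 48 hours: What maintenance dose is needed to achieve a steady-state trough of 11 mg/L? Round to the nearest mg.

τ/t½ = 48/16 ≈ 3, so f = (1/2)^(48/16) ≈ 0.125000.
Cmin,ss = (D/Vd)·f/(1−f), so D = Cmin,ss·Vd·(1−f)/f.
D = 11 × 100 × (1−f)/f ≈ 11 × 100 × 7.00000 ≈ 7700.00 mg.

7700 mg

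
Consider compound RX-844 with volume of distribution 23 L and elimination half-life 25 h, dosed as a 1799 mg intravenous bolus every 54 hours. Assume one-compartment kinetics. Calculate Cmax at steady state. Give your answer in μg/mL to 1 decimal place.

τ/t½ = 54/25 ≈ 2.16, so fraction remaining f = (1/2)^(54/25) ≈ 0.2238.
Accumulation ratio R = 1/(1 − f) ≈ 1/0.7762 ≈ 1.2883.
Single-dose peak C₀ = D/Vd = 1799/23 ≈ 78.217 μg/mL.
Cmax,ss = C₀/(1 − f) ≈ 78.217/0.7762 ≈ 100.769 μg/mL.

100.8 μg/mL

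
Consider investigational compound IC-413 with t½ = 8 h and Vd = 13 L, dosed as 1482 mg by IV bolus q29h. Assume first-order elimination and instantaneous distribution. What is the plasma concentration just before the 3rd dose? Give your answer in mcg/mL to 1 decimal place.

f = (1/2)^(τ/t½) = (1/2)^(29/8) ≈ 0.0811.
C₀ = D/Vd = 1482/13 ≈ 114.000 mcg/mL.
Before the 3rd dose, 2 doses have been given. Superposition: Cmin = C₀·(f + f²).
≈ 114.000 × (0.0811 + 0.0066) ≈ 114.000 × 0.0877 ≈ 9.998 mcg/mL.

10.0 mcg/mL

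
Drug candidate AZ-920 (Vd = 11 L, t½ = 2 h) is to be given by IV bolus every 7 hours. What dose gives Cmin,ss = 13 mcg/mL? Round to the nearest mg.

τ/t½ = 7/2 ≈ 3.5, so f = (1/2)^(7/2) ≈ 0.088388.
Cmin,ss = (D/Vd)·f/(1−f), so D = Cmin,ss·Vd·(1−f)/f.
D = 13 × 11 × (1−f)/f ≈ 13 × 11 × 10.31375 ≈ 1474.87 mg.

1475 mg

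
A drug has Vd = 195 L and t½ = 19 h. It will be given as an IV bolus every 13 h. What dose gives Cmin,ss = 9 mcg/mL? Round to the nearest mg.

τ/t½ = 13/19 ≈ 0.68421, so f = (1/2)^(13/19) ≈ 0.622346.
Cmin,ss = (D/Vd)·f/(1−f), so D = Cmin,ss·Vd·(1−f)/f.
D = 9 × 195 × (1−f)/f ≈ 9 × 195 × 0.60682 ≈ 1064.97 mg.

1065 mg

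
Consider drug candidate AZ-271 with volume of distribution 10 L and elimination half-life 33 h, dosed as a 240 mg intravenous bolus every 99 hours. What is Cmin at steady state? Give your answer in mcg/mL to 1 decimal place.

3.4 mcg/mL

The dosing interval is 3 half-lives, so f = 2^(−3) = 0.125.
At steady state, R = 1/(1 − 0.125) = 8/7.
Single-dose peak C₀ = D/Vd = 240/10 = 24 mcg/mL.
Steady-state peak Cmax,ss = C₀·R = 24 × 8/7 ≈ 27.429 mcg/mL.
Steady-state trough Cmin,ss = Cmax,ss·f ≈ 27.429 × 0.125 ≈ 3.429 mcg/mL.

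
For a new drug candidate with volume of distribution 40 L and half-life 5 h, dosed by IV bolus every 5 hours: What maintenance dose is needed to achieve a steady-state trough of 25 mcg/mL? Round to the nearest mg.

1000 mg

τ/t½ = 5/5 ≈ 1, so f = (1/2)^(5/5) ≈ 0.500000.
Cmin,ss = (D/Vd)·f/(1−f), so D = Cmin,ss·Vd·(1−f)/f.
D = 25 × 40 × (1−f)/f ≈ 25 × 40 × 1.00000 ≈ 1000.00 mg.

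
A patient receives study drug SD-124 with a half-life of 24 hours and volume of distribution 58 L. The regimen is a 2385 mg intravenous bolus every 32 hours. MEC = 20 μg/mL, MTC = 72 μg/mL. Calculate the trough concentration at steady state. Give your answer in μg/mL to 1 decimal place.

27.1 μg/mL

Over one 32-h interval, 32/24 ≈ 1.3333 half-lives elapse, leaving f ≈ 0.3969 of each dose.
At steady state, accumulation factor R = 1/(1 − e^(−kτ)) ≈ 1.6581.
Single-dose peak C₀ = D/Vd = 2385/58 ≈ 41.121 μg/mL.
Steady-state peak Cmax,ss = C₀·R ≈ 41.121 × 1.6581 ≈ 68.183 μg/mL.
One interval later, Cmin,ss = Cmax,ss·e^(−kτ) ≈ 68.183 × 0.3969 ≈ 27.062 μg/mL.
Trough 27.1 μg/mL vs MEC 20 μg/mL: adequate.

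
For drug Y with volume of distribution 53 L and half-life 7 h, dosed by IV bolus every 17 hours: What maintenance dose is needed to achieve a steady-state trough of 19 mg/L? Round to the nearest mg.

τ/t½ = 17/7 ≈ 2.4286, so f = (1/2)^(17/7) ≈ 0.185749.
Cmin,ss = (D/Vd)·f/(1−f), so D = Cmin,ss·Vd·(1−f)/f.
D = 19 × 53 × (1−f)/f ≈ 19 × 53 × 4.38361 ≈ 4414.30 mg.

4414 mg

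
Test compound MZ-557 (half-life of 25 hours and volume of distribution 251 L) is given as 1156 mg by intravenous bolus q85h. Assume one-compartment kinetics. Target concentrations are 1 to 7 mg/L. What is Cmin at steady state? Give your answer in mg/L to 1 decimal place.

0.5 mg/L

Over one 85-h interval, 85/25 ≈ 3.4 half-lives elapse, leaving f ≈ 0.0947 of each dose.
Accumulation ratio R = 1/(1 − f) ≈ 1/0.9053 ≈ 1.1046.
Single-dose peak C₀ = D/Vd = 1156/251 ≈ 4.606 mg/L.
Cmax,ss = C₀/(1 − f) ≈ 4.606/0.9053 ≈ 5.088 mg/L.
Steady-state trough Cmin,ss = Cmax,ss·f ≈ 5.088 × 0.0947 ≈ 0.482 mg/L.
Trough 0.5 mg/L vs MEC 1 mg/L: subtherapeutic.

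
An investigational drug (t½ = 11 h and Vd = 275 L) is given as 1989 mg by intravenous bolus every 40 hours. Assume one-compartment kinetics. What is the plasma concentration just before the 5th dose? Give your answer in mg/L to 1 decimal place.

f = (1/2)^(τ/t½) = (1/2)^(40/11) ≈ 0.0804.
C₀ = D/Vd = 1989/275 ≈ 7.233 mg/L.
Before the 5th dose, 4 doses have been given. Superposition: Cmin = C₀·(f + f² + … + f^4).
≈ 7.233 × (0.0804 + 0.0065 + 0.0005 + 0.0000) ≈ 7.233 × 0.0874 ≈ 0.632 mg/L.

0.6 mg/L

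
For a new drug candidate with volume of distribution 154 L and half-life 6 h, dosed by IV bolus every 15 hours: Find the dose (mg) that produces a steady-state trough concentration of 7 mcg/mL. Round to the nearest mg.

τ/t½ = 15/6 ≈ 2.5, so f = (1/2)^(15/6) ≈ 0.176777.
Cmin,ss = (D/Vd)·f/(1−f), so D = Cmin,ss·Vd·(1−f)/f.
D = 7 × 154 × (1−f)/f ≈ 7 × 154 × 4.65684 ≈ 5020.07 mg.

5020 mg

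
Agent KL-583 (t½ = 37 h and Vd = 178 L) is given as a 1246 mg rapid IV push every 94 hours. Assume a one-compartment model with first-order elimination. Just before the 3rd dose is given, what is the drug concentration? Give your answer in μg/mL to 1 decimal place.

1.4 μg/mL

f = (1/2)^(τ/t½) = (1/2)^(94/37) ≈ 0.1719.
C₀ = D/Vd = 1246/178 ≈ 7.000 μg/mL.
Before the 3rd dose, 2 doses have been given. Superposition: Cmin = C₀·(f + f²).
≈ 7.000 × (0.1719 + 0.0295) ≈ 7.000 × 0.2014 ≈ 1.410 μg/mL.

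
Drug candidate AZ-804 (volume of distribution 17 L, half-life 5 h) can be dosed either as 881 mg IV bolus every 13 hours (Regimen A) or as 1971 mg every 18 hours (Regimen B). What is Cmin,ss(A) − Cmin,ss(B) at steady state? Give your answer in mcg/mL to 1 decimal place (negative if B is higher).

-0.2 mcg/mL

Regimen A: f = (1/2)^(13/5) ≈ 0.1649; Cmin,ss = (881/17)·f/(1−f) ≈ 10.233 mcg/mL.
Regimen B: f = (1/2)^(18/5) ≈ 0.0825; Cmin,ss = (1971/17)·f/(1−f) ≈ 10.425 mcg/mL.
Difference ≈ 10.233 − 10.425 ≈ -0.192 mcg/mL.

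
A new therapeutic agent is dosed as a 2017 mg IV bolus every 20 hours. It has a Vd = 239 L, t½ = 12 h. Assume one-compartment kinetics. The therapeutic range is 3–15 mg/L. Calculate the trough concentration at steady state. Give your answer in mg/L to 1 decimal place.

3.9 mg/L

k = ln2/t½ = ln2/12 ≈ 0.057762 h⁻¹; fraction remaining f = e^(−kτ) = e^(−0.057762×20) ≈ 0.3150.
At steady state, accumulation factor R = 1/(1 − e^(−kτ)) ≈ 1.4599.
Each bolus raises the concentration by D/Vd = 2017/239 ≈ 8.439 mg/L.
Cmax,ss = C₀/(1 − f) ≈ 8.439/0.6850 ≈ 12.320 mg/L.
Steady-state trough Cmin,ss = Cmax,ss·f ≈ 12.320 × 0.3150 ≈ 3.881 mg/L.
Trough 3.9 mg/L vs MEC 3 mg/L: adequate.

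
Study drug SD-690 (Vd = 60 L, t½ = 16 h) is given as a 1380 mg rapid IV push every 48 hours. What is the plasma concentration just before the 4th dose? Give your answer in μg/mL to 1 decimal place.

3.3 μg/mL

f = (1/2)^(τ/t½) = (1/2)^(48/16) ≈ 0.1250.
C₀ = D/Vd = 1380/60 ≈ 23.000 μg/mL.
Before the 4th dose, 3 doses have been given. Superposition: Cmin = C₀·(f + f² + … + f^3).
≈ 23.000 × (0.1250 + 0.0156 + 0.0020) ≈ 23.000 × 0.1426 ≈ 3.280 μg/mL.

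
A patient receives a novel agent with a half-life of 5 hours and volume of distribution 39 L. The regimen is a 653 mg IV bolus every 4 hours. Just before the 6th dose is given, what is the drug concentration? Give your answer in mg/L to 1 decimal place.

f = (1/2)^(τ/t½) = (1/2)^(4/5) ≈ 0.5743.
C₀ = D/Vd = 653/39 ≈ 16.744 mg/L.
Before the 6th dose, 5 doses have been given. Superposition: Cmin = C₀·(f + f² + … + f^5).
≈ 16.744 × (0.5743 + 0.3298 + 0.1894 + 0.1088 + 0.0625) ≈ 16.744 × 1.2648 ≈ 21.178 mg/L.

21.2 mg/L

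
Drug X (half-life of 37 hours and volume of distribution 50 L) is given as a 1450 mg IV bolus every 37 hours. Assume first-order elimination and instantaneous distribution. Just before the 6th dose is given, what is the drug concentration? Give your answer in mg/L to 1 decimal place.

28.1 mg/L

f = (1/2)^(τ/t½) = (1/2)^(37/37) ≈ 0.5000.
C₀ = D/Vd = 1450/50 ≈ 29.000 mg/L.
Before the 6th dose, 5 doses have been given. Superposition: Cmin = C₀·(f + f² + … + f^5).
≈ 29.000 × (0.5000 + 0.2500 + 0.1250 + 0.0625 + 0.0313) ≈ 29.000 × 0.9688 ≈ 28.095 mg/L.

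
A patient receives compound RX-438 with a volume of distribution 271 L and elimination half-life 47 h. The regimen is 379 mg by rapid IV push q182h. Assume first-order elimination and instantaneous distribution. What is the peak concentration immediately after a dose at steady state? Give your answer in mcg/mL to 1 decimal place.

τ/t½ = 182/47 ≈ 3.8723, so fraction remaining f = (1/2)^(182/47) ≈ 0.0683.
Accumulation ratio R = 1/(1 − f) ≈ 1/0.9317 ≈ 1.0733.
Single-dose peak C₀ = D/Vd = 379/271 ≈ 1.399 mcg/mL.
Steady-state peak Cmax,ss = C₀·R ≈ 1.399 × 1.0733 ≈ 1.502 mcg/mL.

1.5 mcg/mL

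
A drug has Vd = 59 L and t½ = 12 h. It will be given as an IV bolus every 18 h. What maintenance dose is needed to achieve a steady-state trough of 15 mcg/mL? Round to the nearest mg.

τ/t½ = 18/12 ≈ 1.5, so f = (1/2)^(18/12) ≈ 0.353553.
Cmin,ss = (D/Vd)·f/(1−f), so D = Cmin,ss·Vd·(1−f)/f.
D = 15 × 59 × (1−f)/f ≈ 15 × 59 × 1.82843 ≈ 1618.16 mg.

1618 mg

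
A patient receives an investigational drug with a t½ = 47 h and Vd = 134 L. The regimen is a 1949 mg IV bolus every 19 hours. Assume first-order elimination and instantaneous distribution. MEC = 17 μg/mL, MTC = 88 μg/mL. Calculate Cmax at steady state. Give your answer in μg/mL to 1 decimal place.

τ/t½ = 19/47 ≈ 0.40426, so fraction remaining f = (1/2)^(19/47) ≈ 0.7556.
At steady state, accumulation factor R = 1/(1 − e^(−kτ)) ≈ 4.0917.
Single-dose peak C₀ = D/Vd = 1949/134 ≈ 14.545 μg/mL.
Steady-state peak Cmax,ss = C₀·R ≈ 14.545 × 4.0917 ≈ 59.514 μg/mL.
Peak 59.5 μg/mL vs MTC 88 μg/mL: below toxic threshold.

59.5 μg/mL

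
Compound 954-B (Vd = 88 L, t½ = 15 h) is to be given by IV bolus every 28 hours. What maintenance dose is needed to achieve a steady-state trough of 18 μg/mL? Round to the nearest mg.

4193 mg

τ/t½ = 28/15 ≈ 1.8667, so f = (1/2)^(28/15) ≈ 0.274206.
Cmin,ss = (D/Vd)·f/(1−f), so D = Cmin,ss·Vd·(1−f)/f.
D = 18 × 88 × (1−f)/f ≈ 18 × 88 × 2.64689 ≈ 4192.67 mg.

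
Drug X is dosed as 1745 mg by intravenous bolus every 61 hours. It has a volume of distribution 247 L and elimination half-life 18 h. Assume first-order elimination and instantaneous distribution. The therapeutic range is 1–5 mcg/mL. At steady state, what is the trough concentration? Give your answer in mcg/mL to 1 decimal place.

0.7 mcg/mL

τ/t½ = 61/18 ≈ 3.3889, so fraction remaining f = (1/2)^(61/18) ≈ 0.0955.
Each bolus raises the concentration by D/Vd = 1745/247 ≈ 7.065 mcg/mL.
Steady-state trough Cmin,ss = C₀·f/(1−f) ≈ 7.065 × 0.0955/0.9045 ≈ 0.746 mcg/mL.
Trough 0.7 mcg/mL vs MEC 1 mcg/mL: subtherapeutic.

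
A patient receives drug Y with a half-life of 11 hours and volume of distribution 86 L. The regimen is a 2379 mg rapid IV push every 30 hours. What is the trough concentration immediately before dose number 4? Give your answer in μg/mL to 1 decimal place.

4.9 μg/mL

f = (1/2)^(τ/t½) = (1/2)^(30/11) ≈ 0.1510.
C₀ = D/Vd = 2379/86 ≈ 27.663 μg/mL.
Before the 4th dose, 3 doses have been given. Superposition: Cmin = C₀·(f + f² + … + f^3).
≈ 27.663 × (0.1510 + 0.0228 + 0.0034) ≈ 27.663 × 0.1772 ≈ 4.902 μg/mL.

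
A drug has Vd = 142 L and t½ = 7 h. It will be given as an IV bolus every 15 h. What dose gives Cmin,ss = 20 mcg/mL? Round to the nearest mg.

τ/t½ = 15/7 ≈ 2.1429, so f = (1/2)^(15/7) ≈ 0.226431.
Cmin,ss = (D/Vd)·f/(1−f), so D = Cmin,ss·Vd·(1−f)/f.
D = 20 × 142 × (1−f)/f ≈ 20 × 142 × 3.41636 ≈ 9702.46 mg.

9702 mg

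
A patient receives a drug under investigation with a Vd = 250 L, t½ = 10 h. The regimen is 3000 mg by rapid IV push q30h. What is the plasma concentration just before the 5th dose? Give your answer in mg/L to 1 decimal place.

1.7 mg/L

f = (1/2)^(τ/t½) = (1/2)^(30/10) ≈ 0.1250.
C₀ = D/Vd = 3000/250 ≈ 12.000 mg/L.
Before the 5th dose, 4 doses have been given. Superposition: Cmin = C₀·(f + f² + … + f^4).
≈ 12.000 × (0.1250 + 0.0156 + 0.0020 + 0.0002) ≈ 12.000 × 0.1428 ≈ 1.714 mg/L.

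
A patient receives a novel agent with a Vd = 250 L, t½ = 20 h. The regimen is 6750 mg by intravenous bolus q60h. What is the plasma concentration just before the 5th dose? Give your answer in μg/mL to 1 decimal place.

f = (1/2)^(τ/t½) = (1/2)^(60/20) ≈ 0.1250.
C₀ = D/Vd = 6750/250 ≈ 27.000 μg/mL.
Before the 5th dose, 4 doses have been given. Superposition: Cmin = C₀·(f + f² + … + f^4).
≈ 27.000 × (0.1250 + 0.0156 + 0.0020 + 0.0002) ≈ 27.000 × 0.1428 ≈ 3.856 μg/mL.

3.9 μg/mL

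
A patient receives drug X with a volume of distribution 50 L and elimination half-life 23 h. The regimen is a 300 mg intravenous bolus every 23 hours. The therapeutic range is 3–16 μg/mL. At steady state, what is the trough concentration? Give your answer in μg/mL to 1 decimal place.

The dosing interval is 1 half-life, so f = 2^(−1) = 0.5.
At steady state, R = 1/(1 − 0.5) = 2/1.
Single-dose peak C₀ = D/Vd = 300/50 = 6 μg/mL.
Steady-state peak Cmax,ss = C₀·R = 6 × 2/1 ≈ 12.000 μg/mL.
Steady-state trough Cmin,ss = Cmax,ss·f ≈ 12.000 × 0.5 ≈ 6.000 μg/mL.
Trough 6.0 μg/mL vs MEC 3 μg/mL: adequate.

6.0 μg/mL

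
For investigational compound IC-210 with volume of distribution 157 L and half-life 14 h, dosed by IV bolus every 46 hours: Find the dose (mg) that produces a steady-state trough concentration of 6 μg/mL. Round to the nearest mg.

8244 mg

τ/t½ = 46/14 ≈ 3.2857, so f = (1/2)^(46/14) ≈ 0.102542.
Cmin,ss = (D/Vd)·f/(1−f), so D = Cmin,ss·Vd·(1−f)/f.
D = 6 × 157 × (1−f)/f ≈ 6 × 157 × 8.75210 ≈ 8244.48 mg.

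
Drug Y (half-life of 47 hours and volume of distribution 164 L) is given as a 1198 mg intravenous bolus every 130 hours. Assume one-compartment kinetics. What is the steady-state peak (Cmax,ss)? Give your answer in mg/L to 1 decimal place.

k = ln2/t½ = ln2/47 ≈ 0.014748 h⁻¹; fraction remaining f = e^(−kτ) = e^(−0.014748×130) ≈ 0.1470.
Accumulation ratio R = 1/(1 − f) ≈ 1/0.8530 ≈ 1.1723.
Each bolus raises the concentration by D/Vd = 1198/164 ≈ 7.305 mg/L.
Steady-state peak Cmax,ss = C₀·R ≈ 7.305 × 1.1723 ≈ 8.564 mg/L.

8.6 mg/L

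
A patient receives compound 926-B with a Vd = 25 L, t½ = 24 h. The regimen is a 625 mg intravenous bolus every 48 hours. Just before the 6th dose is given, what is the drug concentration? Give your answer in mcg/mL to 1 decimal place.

8.3 mcg/mL

f = (1/2)^(τ/t½) = (1/2)^(48/24) ≈ 0.2500.
C₀ = D/Vd = 625/25 ≈ 25.000 mcg/mL.
Before the 6th dose, 5 doses have been given. Superposition: Cmin = C₀·(f + f² + … + f^5).
≈ 25.000 × (0.2500 + 0.0625 + 0.0156 + 0.0039 + 0.0010) ≈ 25.000 × 0.3330 ≈ 8.325 mcg/mL.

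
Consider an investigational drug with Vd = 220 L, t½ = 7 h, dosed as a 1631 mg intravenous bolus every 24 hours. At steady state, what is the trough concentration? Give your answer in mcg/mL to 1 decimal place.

0.8 mcg/mL

k = ln2/t½ = ln2/7 ≈ 0.099021 h⁻¹; fraction remaining f = e^(−kτ) = e^(−0.099021×24) ≈ 0.0929.
Each bolus raises the concentration by D/Vd = 1631/220 ≈ 7.414 mcg/mL.
Steady-state trough Cmin,ss = C₀·f/(1−f) ≈ 7.414 × 0.0929/0.9071 ≈ 0.759 mcg/mL.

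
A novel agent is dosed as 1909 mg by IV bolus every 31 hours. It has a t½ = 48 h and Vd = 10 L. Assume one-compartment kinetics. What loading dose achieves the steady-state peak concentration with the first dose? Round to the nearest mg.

5290 mg

f = (1/2)^(31/48) ≈ 0.639124; accumulation ratio R = 1/(1−f) ≈ 2.77103.
Loading dose to hit Cmax,ss on first dose: D_load = D_maint·R ≈ 1909 × 2.77103 ≈ 5289.90 mg.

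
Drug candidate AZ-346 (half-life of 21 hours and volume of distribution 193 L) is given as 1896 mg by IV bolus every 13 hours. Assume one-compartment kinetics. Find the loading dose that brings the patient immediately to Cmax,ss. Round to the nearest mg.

f = (1/2)^(13/21) ≈ 0.651101; accumulation ratio R = 1/(1−f) ≈ 2.86616.
Loading dose to hit Cmax,ss on first dose: D_load = D_maint·R ≈ 1896 × 2.86616 ≈ 5434.24 mg.

5434 mg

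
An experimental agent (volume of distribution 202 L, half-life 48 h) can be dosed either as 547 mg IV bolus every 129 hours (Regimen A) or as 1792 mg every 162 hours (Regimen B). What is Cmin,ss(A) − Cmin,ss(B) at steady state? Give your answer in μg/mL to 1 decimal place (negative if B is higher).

-0.4 μg/mL

Regimen A: f = (1/2)^(129/48) ≈ 0.1552; Cmin,ss = (547/202)·f/(1−f) ≈ 0.497 μg/mL.
Regimen B: f = (1/2)^(162/48) ≈ 0.0964; Cmin,ss = (1792/202)·f/(1−f) ≈ 0.946 μg/mL.
Difference ≈ 0.497 − 0.946 ≈ -0.449 μg/mL.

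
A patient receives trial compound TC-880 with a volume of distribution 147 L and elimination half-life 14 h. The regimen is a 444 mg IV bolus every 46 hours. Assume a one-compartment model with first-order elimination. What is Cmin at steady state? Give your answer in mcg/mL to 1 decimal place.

0.3 mcg/mL

Over one 46-h interval, 46/14 ≈ 3.2857 half-lives elapse, leaving f ≈ 0.1025 of each dose.
Each bolus raises the concentration by D/Vd = 444/147 ≈ 3.020 mcg/mL.
Steady-state trough Cmin,ss = C₀·f/(1−f) ≈ 3.020 × 0.1025/0.8975 ≈ 0.345 mcg/mL.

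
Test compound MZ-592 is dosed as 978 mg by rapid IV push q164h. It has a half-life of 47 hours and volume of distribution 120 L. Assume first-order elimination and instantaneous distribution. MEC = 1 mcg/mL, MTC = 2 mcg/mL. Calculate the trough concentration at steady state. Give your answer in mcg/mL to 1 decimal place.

Over one 164-h interval, 164/47 ≈ 3.4894 half-lives elapse, leaving f ≈ 0.0890 of each dose.
Each bolus raises the concentration by D/Vd = 978/120 ≈ 8.150 mcg/mL.
Steady-state trough Cmin,ss = C₀·f/(1−f) ≈ 8.150 × 0.0890/0.9110 ≈ 0.796 mcg/mL.
Trough 0.8 mcg/mL vs MEC 1 mcg/mL: subtherapeutic.

0.8 mcg/mL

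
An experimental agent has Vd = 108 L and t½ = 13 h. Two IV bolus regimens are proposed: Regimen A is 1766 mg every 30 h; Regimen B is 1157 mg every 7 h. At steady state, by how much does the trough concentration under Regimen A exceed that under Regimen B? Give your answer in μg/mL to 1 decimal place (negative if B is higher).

-19.5 μg/mL

Regimen A: f = (1/2)^(30/13) ≈ 0.2020; Cmin,ss = (1766/108)·f/(1−f) ≈ 4.139 μg/mL.
Regimen B: f = (1/2)^(7/13) ≈ 0.6885; Cmin,ss = (1157/108)·f/(1−f) ≈ 23.679 μg/mL.
Difference ≈ 4.139 − 23.679 ≈ -19.540 μg/mL.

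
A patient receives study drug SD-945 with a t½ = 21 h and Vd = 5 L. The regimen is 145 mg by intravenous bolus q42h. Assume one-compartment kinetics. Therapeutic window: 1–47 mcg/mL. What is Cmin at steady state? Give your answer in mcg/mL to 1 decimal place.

9.7 mcg/mL

The dosing interval is 2 half-lives, so f = 2^(−2) = 0.25.
Accumulation ratio R = 1/(1 − f) = 1/0.75 = 4/3.
Single-dose peak C₀ = D/Vd = 145/5 = 29 mcg/mL.
Steady-state peak Cmax,ss = C₀·R = 29 × 4/3 ≈ 38.667 mcg/mL.
Steady-state trough Cmin,ss = Cmax,ss·f ≈ 38.667 × 0.25 ≈ 9.667 mcg/mL.
Trough 9.7 mcg/mL vs MEC 1 mcg/mL: adequate.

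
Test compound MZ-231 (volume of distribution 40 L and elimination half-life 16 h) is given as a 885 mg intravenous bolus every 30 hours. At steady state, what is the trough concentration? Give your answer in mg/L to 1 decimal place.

τ/t½ = 30/16 ≈ 1.875, so fraction remaining f = (1/2)^(30/16) ≈ 0.2726.
Each bolus raises the concentration by D/Vd = 885/40 ≈ 22.125 mg/L.
Steady-state trough Cmin,ss = C₀·f/(1−f) ≈ 22.125 × 0.2726/0.7274 ≈ 8.292 mg/L.

8.3 mg/L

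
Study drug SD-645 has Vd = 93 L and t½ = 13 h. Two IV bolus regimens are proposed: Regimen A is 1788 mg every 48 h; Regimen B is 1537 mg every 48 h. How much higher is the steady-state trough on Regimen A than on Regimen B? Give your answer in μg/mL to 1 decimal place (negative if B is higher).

0.2 μg/mL

Regimen A: f = (1/2)^(48/13) ≈ 0.0774; Cmin,ss = (1788/93)·f/(1−f) ≈ 1.613 μg/mL.
Regimen B: f = (1/2)^(48/13) ≈ 0.0774; Cmin,ss = (1537/93)·f/(1−f) ≈ 1.386 μg/mL.
Difference ≈ 1.613 − 1.386 ≈ 0.227 μg/mL.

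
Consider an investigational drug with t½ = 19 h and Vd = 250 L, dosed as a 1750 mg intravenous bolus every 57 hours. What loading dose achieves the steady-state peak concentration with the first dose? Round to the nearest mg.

f = (1/2)^(57/19) ≈ 0.125000; accumulation ratio R = 1/(1−f) ≈ 1.14286.
Loading dose to hit Cmax,ss on first dose: D_load = D_maint·R ≈ 1750 × 1.14286 ≈ 2000.00 mg.

2000 mg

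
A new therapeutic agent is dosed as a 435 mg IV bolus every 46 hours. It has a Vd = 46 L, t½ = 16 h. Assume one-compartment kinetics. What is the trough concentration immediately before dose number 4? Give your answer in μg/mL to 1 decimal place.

1.5 μg/mL

f = (1/2)^(τ/t½) = (1/2)^(46/16) ≈ 0.1363.
C₀ = D/Vd = 435/46 ≈ 9.457 μg/mL.
Before the 4th dose, 3 doses have been given. Superposition: Cmin = C₀·(f + f² + … + f^3).
≈ 9.457 × (0.1363 + 0.0186 + 0.0025) ≈ 9.457 × 0.1574 ≈ 1.489 μg/mL.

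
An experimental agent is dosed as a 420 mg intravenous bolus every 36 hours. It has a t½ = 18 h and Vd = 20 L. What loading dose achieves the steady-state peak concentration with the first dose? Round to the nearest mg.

f = (1/2)^(36/18) ≈ 0.250000; accumulation ratio R = 1/(1−f) ≈ 1.33333.
Loading dose to hit Cmax,ss on first dose: D_load = D_maint·R ≈ 420 × 1.33333 ≈ 560.00 mg.

560 mg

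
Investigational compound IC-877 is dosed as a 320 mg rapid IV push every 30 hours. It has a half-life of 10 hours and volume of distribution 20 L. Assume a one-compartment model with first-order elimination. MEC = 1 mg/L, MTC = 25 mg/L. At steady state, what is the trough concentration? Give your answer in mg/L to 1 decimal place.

2.3 mg/L

τ = 30 h = 3 half-lives, so f = (1/2)^3 = 0.125.
Accumulation ratio R = 1/(1 − f) = 1/0.875 = 8/7.
Single-dose peak C₀ = D/Vd = 320/20 = 16 mg/L.
Steady-state peak Cmax,ss = C₀·R = 16 × 8/7 ≈ 18.286 mg/L.
Steady-state trough Cmin,ss = Cmax,ss·f ≈ 18.286 × 0.125 ≈ 2.286 mg/L.
Trough 2.3 mg/L vs MEC 1 mg/L: adequate.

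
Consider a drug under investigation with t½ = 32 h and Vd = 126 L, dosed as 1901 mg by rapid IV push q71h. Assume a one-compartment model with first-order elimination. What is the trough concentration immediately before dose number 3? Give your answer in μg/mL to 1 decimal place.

3.9 μg/mL

f = (1/2)^(τ/t½) = (1/2)^(71/32) ≈ 0.2148.
C₀ = D/Vd = 1901/126 ≈ 15.087 μg/mL.
Before the 3rd dose, 2 doses have been given. Superposition: Cmin = C₀·(f + f²).
≈ 15.087 × (0.2148 + 0.0461) ≈ 15.087 × 0.2609 ≈ 3.936 μg/mL.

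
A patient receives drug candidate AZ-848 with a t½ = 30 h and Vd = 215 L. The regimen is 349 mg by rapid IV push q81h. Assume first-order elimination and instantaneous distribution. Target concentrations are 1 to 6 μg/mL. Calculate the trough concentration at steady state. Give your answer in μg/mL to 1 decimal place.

τ/t½ = 81/30 ≈ 2.7, so fraction remaining f = (1/2)^(81/30) ≈ 0.1539.
Single-dose peak C₀ = D/Vd = 349/215 ≈ 1.623 μg/mL.
Steady-state trough Cmin,ss = C₀·f/(1−f) ≈ 1.623 × 0.1539/0.8461 ≈ 0.295 μg/mL.
Trough 0.3 μg/mL vs MEC 1 μg/mL: subtherapeutic.

0.3 μg/mL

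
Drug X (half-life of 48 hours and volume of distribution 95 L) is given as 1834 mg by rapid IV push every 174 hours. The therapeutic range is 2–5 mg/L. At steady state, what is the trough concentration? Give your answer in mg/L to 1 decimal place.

Over one 174-h interval, 174/48 ≈ 3.625 half-lives elapse, leaving f ≈ 0.0811 of each dose.
At steady state, accumulation factor R = 1/(1 − e^(−kτ)) ≈ 1.0883.
Single-dose peak C₀ = D/Vd = 1834/95 ≈ 19.305 mg/L.
Cmax,ss = C₀/(1 − f) ≈ 19.305/0.9189 ≈ 21.009 mg/L.
One interval later, Cmin,ss = Cmax,ss·e^(−kτ) ≈ 21.009 × 0.0811 ≈ 1.704 mg/L.
Trough 1.7 mg/L vs MEC 2 mg/L: subtherapeutic.

1.7 mg/L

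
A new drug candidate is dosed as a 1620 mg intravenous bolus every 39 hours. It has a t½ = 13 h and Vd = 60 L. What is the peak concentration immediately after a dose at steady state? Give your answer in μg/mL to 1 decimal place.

τ = 39 h = 3 half-lives, so f = (1/2)^3 = 0.125.
At steady state, R = 1/(1 − 0.125) = 8/7.
Single-dose peak C₀ = D/Vd = 1620/60 = 27 μg/mL.
Steady-state peak Cmax,ss = C₀·R = 27 × 8/7 ≈ 30.857 μg/mL.

30.9 μg/mL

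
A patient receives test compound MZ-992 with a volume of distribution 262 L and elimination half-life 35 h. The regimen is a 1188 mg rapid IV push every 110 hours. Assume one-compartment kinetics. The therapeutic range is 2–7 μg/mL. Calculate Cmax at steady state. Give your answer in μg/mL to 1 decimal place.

5.1 μg/mL

τ/t½ = 110/35 ≈ 3.1429, so fraction remaining f = (1/2)^(110/35) ≈ 0.1132.
At steady state, accumulation factor R = 1/(1 − e^(−kτ)) ≈ 1.1276.
Single-dose peak C₀ = D/Vd = 1188/262 ≈ 4.534 μg/mL.
Steady-state peak Cmax,ss = C₀·R ≈ 4.534 × 1.1276 ≈ 5.113 μg/mL.
Peak 5.1 μg/mL vs MTC 7 μg/mL: below toxic threshold.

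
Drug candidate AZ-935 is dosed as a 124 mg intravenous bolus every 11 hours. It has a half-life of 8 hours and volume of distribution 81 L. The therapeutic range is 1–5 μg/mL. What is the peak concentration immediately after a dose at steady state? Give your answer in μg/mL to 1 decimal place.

k = ln2/t½ = ln2/8 ≈ 0.086643 h⁻¹; fraction remaining f = e^(−kτ) = e^(−0.086643×11) ≈ 0.3856.
At steady state, accumulation factor R = 1/(1 − e^(−kτ)) ≈ 1.6276.
Each bolus raises the concentration by D/Vd = 124/81 ≈ 1.531 μg/mL.
Steady-state peak Cmax,ss = C₀·R ≈ 1.531 × 1.6276 ≈ 2.492 μg/mL.
Peak 2.5 μg/mL vs MTC 5 μg/mL: below toxic threshold.

2.5 μg/mL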